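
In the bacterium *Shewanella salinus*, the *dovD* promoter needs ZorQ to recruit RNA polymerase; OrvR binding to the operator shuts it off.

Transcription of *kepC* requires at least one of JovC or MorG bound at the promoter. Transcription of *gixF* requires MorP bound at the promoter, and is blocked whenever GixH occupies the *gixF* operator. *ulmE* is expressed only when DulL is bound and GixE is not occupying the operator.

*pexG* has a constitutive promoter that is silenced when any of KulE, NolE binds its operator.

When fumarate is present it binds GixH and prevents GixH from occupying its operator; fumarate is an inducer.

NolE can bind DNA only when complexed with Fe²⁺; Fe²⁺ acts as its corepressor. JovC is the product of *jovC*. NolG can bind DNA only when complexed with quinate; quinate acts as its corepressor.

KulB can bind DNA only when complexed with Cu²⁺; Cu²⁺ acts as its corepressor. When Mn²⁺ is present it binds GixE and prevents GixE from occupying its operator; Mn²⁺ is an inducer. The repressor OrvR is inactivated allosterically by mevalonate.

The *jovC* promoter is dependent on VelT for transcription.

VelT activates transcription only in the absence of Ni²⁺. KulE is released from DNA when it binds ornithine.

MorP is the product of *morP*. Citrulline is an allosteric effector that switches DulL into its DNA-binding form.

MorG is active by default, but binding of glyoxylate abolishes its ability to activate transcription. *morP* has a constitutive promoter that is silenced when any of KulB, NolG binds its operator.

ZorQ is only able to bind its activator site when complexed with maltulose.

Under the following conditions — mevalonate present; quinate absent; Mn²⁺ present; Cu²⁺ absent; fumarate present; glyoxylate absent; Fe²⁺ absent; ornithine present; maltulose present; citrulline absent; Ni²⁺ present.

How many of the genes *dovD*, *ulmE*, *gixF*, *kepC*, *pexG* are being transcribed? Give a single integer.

Mevalonate is present, so OrvR is inactive.
Maltulose is present, so ZorQ is active.
No repressor is bound and ZorQ is active, so *dovD* is transcribed.
→ *dovD* is ON.
Citrulline is absent, so DulL is inactive.
Mn²⁺ is present, so GixE is inactive.
Required activator DulL is absent, so *ulmE* is not transcribed.
→ *ulmE* is OFF.
Fumarate is present, so GixH is inactive.
Cu²⁺ is absent, so KulB is inactive.
Quinate is absent, so NolG is inactive.
With no repressor bound, *morP* is transcribed.
So MorP is produced and active.
No repressor is bound and MorP is active, so *gixF* is transcribed.
→ *gixF* is ON.
Ni²⁺ is present, so VelT is inactive.
Required activator VelT is absent, so *jovC* is not transcribed.
So JovC is not produced.
Glyoxylate is absent, so MorG is active.
Activator MorG is present, so *kepC* is transcribed.
→ *kepC* is ON.
Ornithine is present, so KulE is inactive.
Fe²⁺ is absent, so NolE is inactive.
With no repressor bound, *pexG* is transcribed.
→ *pexG* is ON.
4 of the 5 genes are transcribed.

4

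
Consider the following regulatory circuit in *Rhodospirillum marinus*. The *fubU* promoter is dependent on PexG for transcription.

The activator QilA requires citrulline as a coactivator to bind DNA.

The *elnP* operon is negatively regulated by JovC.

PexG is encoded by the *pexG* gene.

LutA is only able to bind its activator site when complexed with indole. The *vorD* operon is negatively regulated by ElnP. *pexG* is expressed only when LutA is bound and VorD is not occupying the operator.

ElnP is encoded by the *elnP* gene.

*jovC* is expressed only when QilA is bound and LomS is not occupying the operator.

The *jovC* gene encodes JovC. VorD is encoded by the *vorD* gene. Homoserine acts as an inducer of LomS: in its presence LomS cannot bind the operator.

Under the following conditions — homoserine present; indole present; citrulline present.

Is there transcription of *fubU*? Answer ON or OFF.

Homoserine is present, so LomS is inactive.
Citrulline is present, so QilA is active.
No repressor is bound and QilA is active, so *jovC* is transcribed.
So JovC is produced and active.
With repressor JovC bound, *elnP* is not transcribed.
So ElnP is not produced.
With no repressor bound, *vorD* is transcribed.
So VorD is produced and active.
Indole is present, so LutA is active.
With repressor VorD bound, *pexG* is not transcribed.
So PexG is not produced.
Required activator PexG is absent, so *fubU* is not transcribed.

OFF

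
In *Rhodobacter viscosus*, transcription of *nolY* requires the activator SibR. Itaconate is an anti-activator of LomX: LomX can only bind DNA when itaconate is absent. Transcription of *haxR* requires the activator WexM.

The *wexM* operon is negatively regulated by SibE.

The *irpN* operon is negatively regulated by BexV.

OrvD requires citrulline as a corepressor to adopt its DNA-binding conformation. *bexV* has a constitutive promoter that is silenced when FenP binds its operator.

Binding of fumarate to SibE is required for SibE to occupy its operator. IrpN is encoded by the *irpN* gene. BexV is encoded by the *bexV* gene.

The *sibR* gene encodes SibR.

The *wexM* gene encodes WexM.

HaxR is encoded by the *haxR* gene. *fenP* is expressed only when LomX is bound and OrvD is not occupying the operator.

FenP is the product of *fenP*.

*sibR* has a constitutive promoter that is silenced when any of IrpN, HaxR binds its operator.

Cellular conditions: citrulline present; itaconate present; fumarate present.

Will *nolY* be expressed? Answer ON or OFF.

Citrulline is present, so OrvD is active.
Itaconate is present, so LomX is inactive.
With repressor OrvD bound, *fenP* is not transcribed.
So FenP is not produced.
With no repressor bound, *bexV* is transcribed.
So BexV is produced and active.
With repressor BexV bound, *irpN* is not transcribed.
So IrpN is not produced.
Fumarate is present, so SibE is active.
With repressor SibE bound, *wexM* is not transcribed.
So WexM is not produced.
Required activator WexM is absent, so *haxR* is not transcribed.
So HaxR is not produced.
With no repressor bound, *sibR* is transcribed.
So SibR is produced and active.
No repressor is bound and SibR is active, so *nolY* is transcribed.

ON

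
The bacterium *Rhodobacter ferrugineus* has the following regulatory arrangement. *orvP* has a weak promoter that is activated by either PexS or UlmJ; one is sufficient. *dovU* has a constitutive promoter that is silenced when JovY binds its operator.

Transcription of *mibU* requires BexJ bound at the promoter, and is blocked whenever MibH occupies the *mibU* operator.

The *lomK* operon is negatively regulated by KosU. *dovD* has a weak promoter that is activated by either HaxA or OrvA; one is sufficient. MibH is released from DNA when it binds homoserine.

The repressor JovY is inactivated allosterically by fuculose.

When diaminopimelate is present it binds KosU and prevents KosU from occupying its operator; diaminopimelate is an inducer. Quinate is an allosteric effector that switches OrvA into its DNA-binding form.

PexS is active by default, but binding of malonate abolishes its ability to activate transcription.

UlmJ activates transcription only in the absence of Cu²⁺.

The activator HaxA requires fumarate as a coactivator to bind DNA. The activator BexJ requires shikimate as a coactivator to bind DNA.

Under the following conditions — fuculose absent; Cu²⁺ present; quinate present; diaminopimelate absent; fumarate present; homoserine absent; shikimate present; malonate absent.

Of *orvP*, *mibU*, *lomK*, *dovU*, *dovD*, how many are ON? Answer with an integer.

2

Malonate is absent, so PexS is active.
Cu²⁺ is present, so UlmJ is inactive.
Activator PexS is present, so *orvP* is transcribed.
→ *orvP* is ON.
Homoserine is absent, so MibH is active.
Shikimate is present, so BexJ is active.
With repressor MibH bound, *mibU* is not transcribed.
→ *mibU* is OFF.
Diaminopimelate is absent, so KosU is active.
With repressor KosU bound, *lomK* is not transcribed.
→ *lomK* is OFF.
Fuculose is absent, so JovY is active.
With repressor JovY bound, *dovU* is not transcribed.
→ *dovU* is OFF.
Fumarate is present, so HaxA is active.
Quinate is present, so OrvA is active.
Activator HaxA is present, so *dovD* is transcribed.
→ *dovD* is ON.
2 of the 5 genes are transcribed.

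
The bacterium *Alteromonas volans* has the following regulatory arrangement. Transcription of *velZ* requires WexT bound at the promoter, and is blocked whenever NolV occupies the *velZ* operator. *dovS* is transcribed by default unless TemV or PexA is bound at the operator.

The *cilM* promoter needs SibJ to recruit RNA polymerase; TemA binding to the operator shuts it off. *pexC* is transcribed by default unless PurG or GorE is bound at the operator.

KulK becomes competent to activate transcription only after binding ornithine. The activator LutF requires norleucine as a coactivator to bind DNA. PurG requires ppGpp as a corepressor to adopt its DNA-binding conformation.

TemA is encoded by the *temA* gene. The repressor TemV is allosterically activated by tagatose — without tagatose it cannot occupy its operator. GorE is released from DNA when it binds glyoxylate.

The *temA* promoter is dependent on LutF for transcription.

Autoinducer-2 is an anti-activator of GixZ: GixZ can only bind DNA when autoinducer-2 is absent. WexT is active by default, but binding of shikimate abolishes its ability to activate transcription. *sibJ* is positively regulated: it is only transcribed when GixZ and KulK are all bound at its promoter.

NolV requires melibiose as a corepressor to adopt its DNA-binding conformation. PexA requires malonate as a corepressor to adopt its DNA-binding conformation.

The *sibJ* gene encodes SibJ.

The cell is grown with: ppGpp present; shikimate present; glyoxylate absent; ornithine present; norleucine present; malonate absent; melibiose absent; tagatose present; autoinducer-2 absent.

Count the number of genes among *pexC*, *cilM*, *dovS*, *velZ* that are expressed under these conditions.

0

ppGpp is present, so PurG is active.
Glyoxylate is absent, so GorE is active.
With repressor PurG bound, *pexC* is not transcribed.
→ *pexC* is OFF.
Autoinducer-2 is absent, so GixZ is active.
Ornithine is present, so KulK is active.
No repressor is bound and GixZ and KulK are active, so *sibJ* is transcribed.
So SibJ is produced and active.
Norleucine is present, so LutF is active.
No repressor is bound and LutF is active, so *temA* is transcribed.
So TemA is produced and active.
With repressor TemA bound, *cilM* is not transcribed.
→ *cilM* is OFF.
Tagatose is present, so TemV is active.
Malonate is absent, so PexA is inactive.
With repressor TemV bound, *dovS* is not transcribed.
→ *dovS* is OFF.
Melibiose is absent, so NolV is inactive.
Shikimate is present, so WexT is inactive.
Required activator WexT is absent, so *velZ* is not transcribed.
→ *velZ* is OFF.
0 of the 4 genes are transcribed.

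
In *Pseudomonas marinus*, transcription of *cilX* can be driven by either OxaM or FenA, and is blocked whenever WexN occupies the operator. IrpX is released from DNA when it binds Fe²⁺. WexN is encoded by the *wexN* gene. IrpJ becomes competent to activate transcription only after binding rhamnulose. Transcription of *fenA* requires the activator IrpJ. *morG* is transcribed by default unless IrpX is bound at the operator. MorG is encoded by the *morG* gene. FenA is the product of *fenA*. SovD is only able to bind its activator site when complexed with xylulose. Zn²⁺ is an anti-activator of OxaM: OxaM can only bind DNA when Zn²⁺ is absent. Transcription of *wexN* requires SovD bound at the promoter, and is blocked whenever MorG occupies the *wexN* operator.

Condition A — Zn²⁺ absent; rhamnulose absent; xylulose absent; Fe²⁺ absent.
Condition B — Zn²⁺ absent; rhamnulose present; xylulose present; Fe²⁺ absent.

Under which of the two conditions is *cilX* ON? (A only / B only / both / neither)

Condition A:
Zn²⁺ is absent, so OxaM is active.
Rhamnulose is absent, so IrpJ is inactive.
Required activator IrpJ is absent, so *fenA* is not transcribed.
So FenA is not produced.
Xylulose is absent, so SovD is inactive.
Fe²⁺ is absent, so IrpX is active.
With repressor IrpX bound, *morG* is not transcribed.
So MorG is not produced.
Required activator SovD is absent, so *wexN* is not transcribed.
So WexN is not produced.
Activator OxaM is present, so *cilX* is transcribed.
→ *cilX* is ON in A.
Condition B:
Zn²⁺ is absent, so OxaM is active.
Rhamnulose is present, so IrpJ is active.
No repressor is bound and IrpJ is active, so *fenA* is transcribed.
So FenA is produced and active.
Xylulose is present, so SovD is active.
Fe²⁺ is absent, so IrpX is active.
With repressor IrpX bound, *morG* is not transcribed.
So MorG is not produced.
No repressor is bound and SovD is active, so *wexN* is transcribed.
So WexN is produced and active.
With repressor WexN bound, *cilX* is not transcribed.
→ *cilX* is OFF in B.

A only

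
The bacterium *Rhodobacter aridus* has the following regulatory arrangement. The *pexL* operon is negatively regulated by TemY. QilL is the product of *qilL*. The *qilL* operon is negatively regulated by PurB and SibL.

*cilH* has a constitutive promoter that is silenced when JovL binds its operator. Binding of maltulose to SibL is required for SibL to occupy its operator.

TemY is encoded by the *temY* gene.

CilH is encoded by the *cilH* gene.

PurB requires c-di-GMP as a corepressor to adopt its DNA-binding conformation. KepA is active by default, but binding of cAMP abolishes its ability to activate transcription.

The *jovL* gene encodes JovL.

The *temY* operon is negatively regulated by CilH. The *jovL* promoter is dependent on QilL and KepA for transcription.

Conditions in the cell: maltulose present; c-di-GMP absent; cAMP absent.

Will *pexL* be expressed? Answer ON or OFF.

c-di-GMP is absent, so PurB is inactive.
Maltulose is present, so SibL is active.
With repressor SibL bound, *qilL* is not transcribed.
So QilL is not produced.
cAMP is absent, so KepA is active.
Required activator QilL is absent, so *jovL* is not transcribed.
So JovL is not produced.
With no repressor bound, *cilH* is transcribed.
So CilH is produced and active.
With repressor CilH bound, *temY* is not transcribed.
So TemY is not produced.
With no repressor bound, *pexL* is transcribed.

ON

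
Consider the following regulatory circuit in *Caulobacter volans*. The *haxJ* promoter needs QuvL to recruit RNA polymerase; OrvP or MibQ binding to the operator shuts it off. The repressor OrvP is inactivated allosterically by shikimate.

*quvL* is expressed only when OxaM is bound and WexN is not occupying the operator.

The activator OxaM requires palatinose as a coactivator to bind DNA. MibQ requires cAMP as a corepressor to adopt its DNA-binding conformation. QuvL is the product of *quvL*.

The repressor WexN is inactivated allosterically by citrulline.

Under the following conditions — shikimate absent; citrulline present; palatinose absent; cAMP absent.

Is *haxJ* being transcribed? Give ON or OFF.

OFF

Shikimate is absent, so OrvP is active.
cAMP is absent, so MibQ is inactive.
Palatinose is absent, so OxaM is inactive.
Citrulline is present, so WexN is inactive.
Required activator OxaM is absent, so *quvL* is not transcribed.
So QuvL is not produced.
With repressor OrvP bound, *haxJ* is not transcribed.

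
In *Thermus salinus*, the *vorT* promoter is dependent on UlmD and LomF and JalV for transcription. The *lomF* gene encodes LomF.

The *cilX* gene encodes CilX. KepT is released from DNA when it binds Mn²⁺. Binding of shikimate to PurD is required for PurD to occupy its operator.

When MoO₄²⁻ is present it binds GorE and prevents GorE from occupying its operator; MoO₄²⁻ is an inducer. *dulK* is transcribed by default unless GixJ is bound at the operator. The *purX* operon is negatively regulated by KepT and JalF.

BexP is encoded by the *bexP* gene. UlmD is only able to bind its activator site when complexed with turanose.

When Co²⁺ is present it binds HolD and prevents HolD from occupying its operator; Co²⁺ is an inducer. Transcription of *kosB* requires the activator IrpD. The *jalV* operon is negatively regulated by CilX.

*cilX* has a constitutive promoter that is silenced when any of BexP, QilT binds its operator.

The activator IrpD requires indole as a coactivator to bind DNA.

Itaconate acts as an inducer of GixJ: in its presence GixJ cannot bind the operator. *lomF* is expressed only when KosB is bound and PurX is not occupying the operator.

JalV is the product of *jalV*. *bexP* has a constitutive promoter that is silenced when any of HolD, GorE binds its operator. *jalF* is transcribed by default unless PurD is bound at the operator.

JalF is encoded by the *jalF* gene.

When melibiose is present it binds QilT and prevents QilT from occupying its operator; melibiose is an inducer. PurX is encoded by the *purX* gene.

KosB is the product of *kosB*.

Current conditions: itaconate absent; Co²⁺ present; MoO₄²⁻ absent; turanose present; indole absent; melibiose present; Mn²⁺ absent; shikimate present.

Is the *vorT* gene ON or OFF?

OFF

Turanose is present, so UlmD is active.
Indole is absent, so IrpD is inactive.
Required activator IrpD is absent, so *kosB* is not transcribed.
So KosB is not produced.
Mn²⁺ is absent, so KepT is active.
Shikimate is present, so PurD is active.
With repressor PurD bound, *jalF* is not transcribed.
So JalF is not produced.
With repressor KepT bound, *purX* is not transcribed.
So PurX is not produced.
Required activator KosB is absent, so *lomF* is not transcribed.
So LomF is not produced.
Co²⁺ is present, so HolD is inactive.
MoO₄²⁻ is absent, so GorE is active.
With repressor GorE bound, *bexP* is not transcribed.
So BexP is not produced.
Melibiose is present, so QilT is inactive.
With no repressor bound, *cilX* is transcribed.
So CilX is produced and active.
With repressor CilX bound, *jalV* is not transcribed.
So JalV is not produced.
Required activator LomF is absent, so *vorT* is not transcribed.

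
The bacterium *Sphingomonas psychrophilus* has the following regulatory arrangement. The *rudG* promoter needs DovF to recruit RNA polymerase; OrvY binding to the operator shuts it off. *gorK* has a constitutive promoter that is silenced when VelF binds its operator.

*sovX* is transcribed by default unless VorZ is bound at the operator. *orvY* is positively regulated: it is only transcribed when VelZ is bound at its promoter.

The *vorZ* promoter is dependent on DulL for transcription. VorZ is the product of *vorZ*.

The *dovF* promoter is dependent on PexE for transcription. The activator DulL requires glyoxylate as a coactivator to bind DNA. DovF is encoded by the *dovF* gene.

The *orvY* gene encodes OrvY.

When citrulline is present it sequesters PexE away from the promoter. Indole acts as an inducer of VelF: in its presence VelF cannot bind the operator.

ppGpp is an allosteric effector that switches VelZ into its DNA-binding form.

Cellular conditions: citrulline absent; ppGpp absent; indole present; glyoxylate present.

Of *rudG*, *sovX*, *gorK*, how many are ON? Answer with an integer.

ppGpp is absent, so VelZ is inactive.
Required activator VelZ is absent, so *orvY* is not transcribed.
So OrvY is not produced.
Citrulline is absent, so PexE is active.
No repressor is bound and PexE is active, so *dovF* is transcribed.
So DovF is produced and active.
No repressor is bound and DovF is active, so *rudG* is transcribed.
→ *rudG* is ON.
Glyoxylate is present, so DulL is active.
No repressor is bound and DulL is active, so *vorZ* is transcribed.
So VorZ is produced and active.
With repressor VorZ bound, *sovX* is not transcribed.
→ *sovX* is OFF.
Indole is present, so VelF is inactive.
With no repressor bound, *gorK* is transcribed.
→ *gorK* is ON.
2 of the 3 genes are transcribed.

2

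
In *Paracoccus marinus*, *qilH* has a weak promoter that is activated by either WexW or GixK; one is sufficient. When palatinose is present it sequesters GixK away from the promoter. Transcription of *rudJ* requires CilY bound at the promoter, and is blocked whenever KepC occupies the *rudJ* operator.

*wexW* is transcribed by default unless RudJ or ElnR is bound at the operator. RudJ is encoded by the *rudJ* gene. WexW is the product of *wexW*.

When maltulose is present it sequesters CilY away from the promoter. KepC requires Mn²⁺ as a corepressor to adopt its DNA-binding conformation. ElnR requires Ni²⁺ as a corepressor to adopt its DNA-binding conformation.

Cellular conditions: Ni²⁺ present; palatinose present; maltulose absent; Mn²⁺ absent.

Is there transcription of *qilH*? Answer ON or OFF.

OFF

Mn²⁺ is absent, so KepC is inactive.
Maltulose is absent, so CilY is active.
No repressor is bound and CilY is active, so *rudJ* is transcribed.
So RudJ is produced and active.
Ni²⁺ is present, so ElnR is active.
With repressor RudJ bound, *wexW* is not transcribed.
So WexW is not produced.
Palatinose is present, so GixK is inactive.
No activator is available at the *qilH* promoter, so *qilH* is not transcribed.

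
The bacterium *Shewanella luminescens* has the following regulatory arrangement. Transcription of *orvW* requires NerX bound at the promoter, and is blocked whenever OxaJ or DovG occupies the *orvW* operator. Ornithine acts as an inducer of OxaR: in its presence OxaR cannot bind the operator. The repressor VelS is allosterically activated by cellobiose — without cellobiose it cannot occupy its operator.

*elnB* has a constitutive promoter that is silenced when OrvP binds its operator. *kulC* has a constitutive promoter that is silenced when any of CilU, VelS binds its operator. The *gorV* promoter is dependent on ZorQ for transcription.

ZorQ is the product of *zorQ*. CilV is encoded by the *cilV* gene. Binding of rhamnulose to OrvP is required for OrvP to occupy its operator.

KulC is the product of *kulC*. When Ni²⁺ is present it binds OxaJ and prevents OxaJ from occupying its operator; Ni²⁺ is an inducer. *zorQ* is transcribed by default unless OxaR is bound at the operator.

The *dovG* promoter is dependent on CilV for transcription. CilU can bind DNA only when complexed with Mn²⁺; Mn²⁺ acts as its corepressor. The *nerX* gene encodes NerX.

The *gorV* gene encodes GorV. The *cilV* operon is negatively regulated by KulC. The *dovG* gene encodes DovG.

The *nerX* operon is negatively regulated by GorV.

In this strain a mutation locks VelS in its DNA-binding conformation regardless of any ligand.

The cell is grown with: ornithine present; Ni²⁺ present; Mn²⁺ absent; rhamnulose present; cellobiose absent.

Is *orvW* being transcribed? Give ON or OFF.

OFF

Ornithine is present, so OxaR is inactive.
With no repressor bound, *zorQ* is transcribed.
So ZorQ is produced and active.
No repressor is bound and ZorQ is active, so *gorV* is transcribed.
So GorV is produced and active.
With repressor GorV bound, *nerX* is not transcribed.
So NerX is not produced.
Ni²⁺ is present, so OxaJ is inactive.
Mn²⁺ is absent, so CilU is inactive.
VelS is constitutively active in this strain.
With repressor VelS bound, *kulC* is not transcribed.
So KulC is not produced.
With no repressor bound, *cilV* is transcribed.
So CilV is produced and active.
No repressor is bound and CilV is active, so *dovG* is transcribed.
So DovG is produced and active.
With repressor DovG bound, *orvW* is not transcribed.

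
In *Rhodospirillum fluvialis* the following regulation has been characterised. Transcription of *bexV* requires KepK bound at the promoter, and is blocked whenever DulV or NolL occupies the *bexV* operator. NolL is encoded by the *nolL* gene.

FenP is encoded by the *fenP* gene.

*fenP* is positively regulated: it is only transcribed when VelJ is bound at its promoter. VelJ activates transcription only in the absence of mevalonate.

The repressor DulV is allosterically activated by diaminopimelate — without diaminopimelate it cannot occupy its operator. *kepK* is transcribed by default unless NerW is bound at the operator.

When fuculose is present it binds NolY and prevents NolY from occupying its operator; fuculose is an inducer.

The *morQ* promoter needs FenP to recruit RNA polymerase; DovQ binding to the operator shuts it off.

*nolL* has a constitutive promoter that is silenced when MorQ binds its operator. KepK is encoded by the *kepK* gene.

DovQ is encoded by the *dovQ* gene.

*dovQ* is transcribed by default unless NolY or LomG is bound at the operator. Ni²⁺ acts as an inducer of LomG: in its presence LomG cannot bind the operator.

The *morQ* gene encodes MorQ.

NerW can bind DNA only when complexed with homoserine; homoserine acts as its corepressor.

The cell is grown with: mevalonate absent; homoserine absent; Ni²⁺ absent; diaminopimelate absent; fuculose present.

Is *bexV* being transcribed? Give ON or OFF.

ON

Homoserine is absent, so NerW is inactive.
With no repressor bound, *kepK* is transcribed.
So KepK is produced and active.
Diaminopimelate is absent, so DulV is inactive.
Fuculose is present, so NolY is inactive.
Ni²⁺ is absent, so LomG is active.
With repressor LomG bound, *dovQ* is not transcribed.
So DovQ is not produced.
Mevalonate is absent, so VelJ is active.
No repressor is bound and VelJ is active, so *fenP* is transcribed.
So FenP is produced and active.
No repressor is bound and FenP is active, so *morQ* is transcribed.
So MorQ is produced and active.
With repressor MorQ bound, *nolL* is not transcribed.
So NolL is not produced.
No repressor is bound and KepK is active, so *bexV* is transcribed.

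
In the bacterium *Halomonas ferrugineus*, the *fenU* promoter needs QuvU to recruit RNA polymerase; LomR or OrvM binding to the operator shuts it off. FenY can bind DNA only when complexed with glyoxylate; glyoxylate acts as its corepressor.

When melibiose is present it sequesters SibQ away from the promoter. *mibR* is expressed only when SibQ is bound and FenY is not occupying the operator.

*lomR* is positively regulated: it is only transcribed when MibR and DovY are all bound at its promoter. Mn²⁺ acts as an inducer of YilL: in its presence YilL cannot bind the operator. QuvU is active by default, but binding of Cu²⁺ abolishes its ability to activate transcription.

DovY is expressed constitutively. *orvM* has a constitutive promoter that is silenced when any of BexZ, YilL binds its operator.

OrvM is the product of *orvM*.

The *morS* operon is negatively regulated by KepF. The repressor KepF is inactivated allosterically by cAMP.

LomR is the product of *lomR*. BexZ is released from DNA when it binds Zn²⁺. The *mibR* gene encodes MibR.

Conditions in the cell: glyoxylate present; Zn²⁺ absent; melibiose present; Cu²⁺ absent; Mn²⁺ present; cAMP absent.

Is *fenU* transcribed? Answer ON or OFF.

Glyoxylate is present, so FenY is active.
Melibiose is present, so SibQ is inactive.
With repressor FenY bound, *mibR* is not transcribed.
So MibR is not produced.
DovY is produced constitutively and is active.
Required activator MibR is absent, so *lomR* is not transcribed.
So LomR is not produced.
Zn²⁺ is absent, so BexZ is active.
Mn²⁺ is present, so YilL is inactive.
With repressor BexZ bound, *orvM* is not transcribed.
So OrvM is not produced.
Cu²⁺ is absent, so QuvU is active.
No repressor is bound and QuvU is active, so *fenU* is transcribed.

ON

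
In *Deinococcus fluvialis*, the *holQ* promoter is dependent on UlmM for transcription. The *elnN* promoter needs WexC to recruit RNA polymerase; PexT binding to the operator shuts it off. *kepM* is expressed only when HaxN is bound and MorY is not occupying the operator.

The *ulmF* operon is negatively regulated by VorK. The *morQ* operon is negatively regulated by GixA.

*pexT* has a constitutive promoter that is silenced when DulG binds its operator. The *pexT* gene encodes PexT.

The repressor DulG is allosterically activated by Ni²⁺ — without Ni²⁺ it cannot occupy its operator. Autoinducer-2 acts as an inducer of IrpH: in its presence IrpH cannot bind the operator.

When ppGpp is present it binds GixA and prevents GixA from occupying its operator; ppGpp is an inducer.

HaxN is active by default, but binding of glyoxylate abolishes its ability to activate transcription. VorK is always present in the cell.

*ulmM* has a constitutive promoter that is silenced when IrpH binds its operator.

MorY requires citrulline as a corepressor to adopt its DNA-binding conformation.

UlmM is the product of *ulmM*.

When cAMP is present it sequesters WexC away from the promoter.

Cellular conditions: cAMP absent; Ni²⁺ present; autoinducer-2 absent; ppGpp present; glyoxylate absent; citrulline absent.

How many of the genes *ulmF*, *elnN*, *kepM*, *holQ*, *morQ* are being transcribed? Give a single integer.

3

VorK is produced constitutively and is active.
With repressor VorK bound, *ulmF* is not transcribed.
→ *ulmF* is OFF.
Ni²⁺ is present, so DulG is active.
With repressor DulG bound, *pexT* is not transcribed.
So PexT is not produced.
cAMP is absent, so WexC is active.
No repressor is bound and WexC is active, so *elnN* is transcribed.
→ *elnN* is ON.
Glyoxylate is absent, so HaxN is active.
Citrulline is absent, so MorY is inactive.
No repressor is bound and HaxN is active, so *kepM* is transcribed.
→ *kepM* is ON.
Autoinducer-2 is absent, so IrpH is active.
With repressor IrpH bound, *ulmM* is not transcribed.
So UlmM is not produced.
Required activator UlmM is absent, so *holQ* is not transcribed.
→ *holQ* is OFF.
ppGpp is present, so GixA is inactive.
With no repressor bound, *morQ* is transcribed.
→ *morQ* is ON.
3 of the 5 genes are transcribed.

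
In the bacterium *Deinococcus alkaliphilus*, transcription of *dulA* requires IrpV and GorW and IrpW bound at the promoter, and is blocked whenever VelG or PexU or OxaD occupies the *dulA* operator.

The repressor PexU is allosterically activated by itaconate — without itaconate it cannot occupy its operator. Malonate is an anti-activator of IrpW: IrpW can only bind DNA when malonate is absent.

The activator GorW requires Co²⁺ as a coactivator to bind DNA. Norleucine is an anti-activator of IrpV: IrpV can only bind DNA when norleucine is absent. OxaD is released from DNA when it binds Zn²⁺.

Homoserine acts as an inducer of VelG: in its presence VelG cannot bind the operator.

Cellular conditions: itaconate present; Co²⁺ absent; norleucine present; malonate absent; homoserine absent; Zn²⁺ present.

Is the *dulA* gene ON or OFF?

Homoserine is absent, so VelG is active.
Itaconate is present, so PexU is active.
Norleucine is present, so IrpV is inactive.
Co²⁺ is absent, so GorW is inactive.
Zn²⁺ is present, so OxaD is inactive.
Malonate is absent, so IrpW is active.
With repressor VelG bound, *dulA* is not transcribed.

OFF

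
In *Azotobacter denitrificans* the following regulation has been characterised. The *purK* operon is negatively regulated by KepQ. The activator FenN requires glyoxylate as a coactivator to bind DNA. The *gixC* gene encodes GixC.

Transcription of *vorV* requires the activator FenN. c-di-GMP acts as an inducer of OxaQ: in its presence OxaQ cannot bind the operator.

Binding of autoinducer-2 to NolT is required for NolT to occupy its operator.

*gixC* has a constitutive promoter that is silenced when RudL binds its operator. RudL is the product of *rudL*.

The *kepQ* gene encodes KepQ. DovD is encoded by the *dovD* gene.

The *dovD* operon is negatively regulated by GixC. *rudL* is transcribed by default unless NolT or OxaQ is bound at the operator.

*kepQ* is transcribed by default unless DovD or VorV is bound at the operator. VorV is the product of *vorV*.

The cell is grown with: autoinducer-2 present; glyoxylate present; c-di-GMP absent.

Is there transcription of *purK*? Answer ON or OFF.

ON

Autoinducer-2 is present, so NolT is active.
c-di-GMP is absent, so OxaQ is active.
With repressor NolT bound, *rudL* is not transcribed.
So RudL is not produced.
With no repressor bound, *gixC* is transcribed.
So GixC is produced and active.
With repressor GixC bound, *dovD* is not transcribed.
So DovD is not produced.
Glyoxylate is present, so FenN is active.
No repressor is bound and FenN is active, so *vorV* is transcribed.
So VorV is produced and active.
With repressor VorV bound, *kepQ* is not transcribed.
So KepQ is not produced.
With no repressor bound, *purK* is transcribed.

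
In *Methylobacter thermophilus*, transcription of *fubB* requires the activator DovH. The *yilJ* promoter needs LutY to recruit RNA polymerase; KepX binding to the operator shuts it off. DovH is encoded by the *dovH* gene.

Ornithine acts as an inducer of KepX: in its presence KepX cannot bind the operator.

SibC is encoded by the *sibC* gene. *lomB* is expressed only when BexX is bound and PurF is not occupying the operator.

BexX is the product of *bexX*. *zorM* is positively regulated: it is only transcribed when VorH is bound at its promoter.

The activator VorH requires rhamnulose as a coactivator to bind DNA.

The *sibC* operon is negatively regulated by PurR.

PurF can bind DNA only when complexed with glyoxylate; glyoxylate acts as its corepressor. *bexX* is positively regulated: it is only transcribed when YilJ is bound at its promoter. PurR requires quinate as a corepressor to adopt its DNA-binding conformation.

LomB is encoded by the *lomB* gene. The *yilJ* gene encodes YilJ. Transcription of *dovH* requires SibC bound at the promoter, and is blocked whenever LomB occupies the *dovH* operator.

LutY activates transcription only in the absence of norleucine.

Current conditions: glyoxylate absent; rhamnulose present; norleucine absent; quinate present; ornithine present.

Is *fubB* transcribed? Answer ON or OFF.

OFF

Norleucine is absent, so LutY is active.
Ornithine is present, so KepX is inactive.
No repressor is bound and LutY is active, so *yilJ* is transcribed.
So YilJ is produced and active.
No repressor is bound and YilJ is active, so *bexX* is transcribed.
So BexX is produced and active.
Glyoxylate is absent, so PurF is inactive.
No repressor is bound and BexX is active, so *lomB* is transcribed.
So LomB is produced and active.
Quinate is present, so PurR is active.
With repressor PurR bound, *sibC* is not transcribed.
So SibC is not produced.
With repressor LomB bound, *dovH* is not transcribed.
So DovH is not produced.
Required activator DovH is absent, so *fubB* is not transcribed.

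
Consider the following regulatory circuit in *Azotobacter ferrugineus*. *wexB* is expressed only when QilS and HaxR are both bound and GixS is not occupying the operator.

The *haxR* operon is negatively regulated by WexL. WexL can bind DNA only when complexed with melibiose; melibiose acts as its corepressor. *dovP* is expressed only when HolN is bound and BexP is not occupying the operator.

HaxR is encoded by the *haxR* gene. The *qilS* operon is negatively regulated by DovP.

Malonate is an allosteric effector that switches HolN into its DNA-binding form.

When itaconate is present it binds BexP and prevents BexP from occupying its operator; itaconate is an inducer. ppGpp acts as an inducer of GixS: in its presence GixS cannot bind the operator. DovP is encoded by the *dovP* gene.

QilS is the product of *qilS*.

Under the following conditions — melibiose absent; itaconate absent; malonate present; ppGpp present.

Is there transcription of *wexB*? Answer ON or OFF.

ON

Malonate is present, so HolN is active.
Itaconate is absent, so BexP is active.
With repressor BexP bound, *dovP* is not transcribed.
So DovP is not produced.
With no repressor bound, *qilS* is transcribed.
So QilS is produced and active.
ppGpp is present, so GixS is inactive.
Melibiose is absent, so WexL is inactive.
With no repressor bound, *haxR* is transcribed.
So HaxR is produced and active.
No repressor is bound and QilS and HaxR are active, so *wexB* is transcribed.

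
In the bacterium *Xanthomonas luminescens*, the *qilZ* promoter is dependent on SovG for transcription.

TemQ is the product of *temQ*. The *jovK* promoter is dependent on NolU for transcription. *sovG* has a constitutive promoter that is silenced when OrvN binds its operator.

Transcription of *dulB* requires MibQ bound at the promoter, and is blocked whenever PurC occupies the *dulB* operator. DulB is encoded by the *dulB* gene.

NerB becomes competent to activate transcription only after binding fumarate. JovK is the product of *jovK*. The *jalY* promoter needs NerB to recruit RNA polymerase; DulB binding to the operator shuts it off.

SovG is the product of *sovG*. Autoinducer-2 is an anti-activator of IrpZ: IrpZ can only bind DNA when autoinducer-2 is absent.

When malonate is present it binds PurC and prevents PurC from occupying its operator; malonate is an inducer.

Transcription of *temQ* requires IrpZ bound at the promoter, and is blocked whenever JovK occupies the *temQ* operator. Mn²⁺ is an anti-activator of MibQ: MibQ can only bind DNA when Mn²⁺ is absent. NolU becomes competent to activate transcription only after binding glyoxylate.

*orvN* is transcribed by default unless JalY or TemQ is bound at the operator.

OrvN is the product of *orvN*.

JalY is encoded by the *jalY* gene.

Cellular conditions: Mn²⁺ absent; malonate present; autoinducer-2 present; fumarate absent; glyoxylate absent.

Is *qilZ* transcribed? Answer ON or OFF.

Malonate is present, so PurC is inactive.
Mn²⁺ is absent, so MibQ is active.
No repressor is bound and MibQ is active, so *dulB* is transcribed.
So DulB is produced and active.
Fumarate is absent, so NerB is inactive.
With repressor DulB bound, *jalY* is not transcribed.
So JalY is not produced.
Glyoxylate is absent, so NolU is inactive.
Required activator NolU is absent, so *jovK* is not transcribed.
So JovK is not produced.
Autoinducer-2 is present, so IrpZ is inactive.
Required activator IrpZ is absent, so *temQ* is not transcribed.
So TemQ is not produced.
With no repressor bound, *orvN* is transcribed.
So OrvN is produced and active.
With repressor OrvN bound, *sovG* is not transcribed.
So SovG is not produced.
Required activator SovG is absent, so *qilZ* is not transcribed.

OFF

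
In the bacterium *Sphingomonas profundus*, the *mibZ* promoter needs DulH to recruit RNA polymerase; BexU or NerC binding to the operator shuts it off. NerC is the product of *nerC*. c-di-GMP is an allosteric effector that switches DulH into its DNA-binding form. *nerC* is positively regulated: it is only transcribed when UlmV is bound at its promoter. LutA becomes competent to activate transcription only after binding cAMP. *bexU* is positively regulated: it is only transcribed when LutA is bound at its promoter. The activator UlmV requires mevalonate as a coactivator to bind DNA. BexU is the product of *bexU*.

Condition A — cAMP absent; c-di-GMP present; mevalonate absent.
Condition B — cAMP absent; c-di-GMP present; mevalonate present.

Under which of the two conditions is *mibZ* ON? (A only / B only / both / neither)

Condition A:
cAMP is absent, so LutA is inactive.
Required activator LutA is absent, so *bexU* is not transcribed.
So BexU is not produced.
c-di-GMP is present, so DulH is active.
Mevalonate is absent, so UlmV is inactive.
Required activator UlmV is absent, so *nerC* is not transcribed.
So NerC is not produced.
No repressor is bound and DulH is active, so *mibZ* is transcribed.
→ *mibZ* is ON in A.
Condition B:
cAMP is absent, so LutA is inactive.
Required activator LutA is absent, so *bexU* is not transcribed.
So BexU is not produced.
c-di-GMP is present, so DulH is active.
Mevalonate is present, so UlmV is active.
No repressor is bound and UlmV is active, so *nerC* is transcribed.
So NerC is produced and active.
With repressor NerC bound, *mibZ* is not transcribed.
→ *mibZ* is OFF in B.

A only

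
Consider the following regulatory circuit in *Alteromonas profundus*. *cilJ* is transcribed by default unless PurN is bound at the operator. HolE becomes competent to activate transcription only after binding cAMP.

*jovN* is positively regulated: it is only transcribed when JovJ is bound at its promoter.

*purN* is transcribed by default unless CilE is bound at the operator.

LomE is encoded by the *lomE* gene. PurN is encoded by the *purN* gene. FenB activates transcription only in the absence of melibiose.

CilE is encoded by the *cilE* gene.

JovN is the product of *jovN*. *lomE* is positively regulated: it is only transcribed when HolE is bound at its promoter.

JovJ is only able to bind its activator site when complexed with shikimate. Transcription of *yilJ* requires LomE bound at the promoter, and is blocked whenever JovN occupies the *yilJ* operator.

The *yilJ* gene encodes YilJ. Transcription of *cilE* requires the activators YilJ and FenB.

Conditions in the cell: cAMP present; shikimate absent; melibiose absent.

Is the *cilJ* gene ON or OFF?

Shikimate is absent, so JovJ is inactive.
Required activator JovJ is absent, so *jovN* is not transcribed.
So JovN is not produced.
cAMP is present, so HolE is active.
No repressor is bound and HolE is active, so *lomE* is transcribed.
So LomE is produced and active.
No repressor is bound and LomE is active, so *yilJ* is transcribed.
So YilJ is produced and active.
Melibiose is absent, so FenB is active.
No repressor is bound and YilJ and FenB are active, so *cilE* is transcribed.
So CilE is produced and active.
With repressor CilE bound, *purN* is not transcribed.
So PurN is not produced.
With no repressor bound, *cilJ* is transcribed.

ON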